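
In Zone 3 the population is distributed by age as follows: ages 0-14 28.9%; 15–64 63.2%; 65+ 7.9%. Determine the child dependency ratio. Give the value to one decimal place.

Youth dependency ratio = 28.9 / 63.2 × 100 = 45.7

Youth dependency ratio: 45.7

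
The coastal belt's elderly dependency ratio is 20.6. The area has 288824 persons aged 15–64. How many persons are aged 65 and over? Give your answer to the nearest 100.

Old-age dependency ratio = elderly / working-age × 100
20.6 = E / 288824 × 100
⇒ 59500

Aged 65 and over: 59500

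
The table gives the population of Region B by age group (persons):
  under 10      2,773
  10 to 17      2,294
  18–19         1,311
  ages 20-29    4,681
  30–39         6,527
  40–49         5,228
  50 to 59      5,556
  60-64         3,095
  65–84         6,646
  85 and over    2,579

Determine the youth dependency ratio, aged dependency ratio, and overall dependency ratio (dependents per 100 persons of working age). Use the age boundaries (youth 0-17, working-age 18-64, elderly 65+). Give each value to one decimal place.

0–17: 2,773 + 2,294 = 5,067
18–64: 1,311 + 4,681 + 6,527 + 5,228 + 5,556 + 3,095 = 26,398
65+: 6,646 + 2,579 = 9,225
Youth dependency ratio = 5,067 / 26,398 × 100 = 19.2
Old-age dependency ratio = 9,225 / 26,398 × 100 = 34.9
Total dependency ratio = (5,067 + 9,225) / 26,398 × 100 = 14,292 / 26,398 × 100 = 54.1

Youth dependency ratio: 19.2
Old-age dependency ratio: 34.9
Total dependency ratio: 54.1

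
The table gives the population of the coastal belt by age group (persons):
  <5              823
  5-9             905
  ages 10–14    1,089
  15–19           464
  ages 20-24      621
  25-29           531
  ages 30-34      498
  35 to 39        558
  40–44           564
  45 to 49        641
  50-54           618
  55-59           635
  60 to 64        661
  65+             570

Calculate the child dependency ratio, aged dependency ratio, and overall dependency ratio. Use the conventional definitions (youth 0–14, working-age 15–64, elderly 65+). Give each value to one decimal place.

0–14: 823 + 905 + 1,089 = 2,817
15–64: 464 + 621 + 531 + 498 + 558 + 564 + 641 + 618 + 635 + 661 = 5,791
65+: 570
Youth dependency ratio = 2,817 / 5,791 × 100 = 48.6
Old-age dependency ratio = 570 / 5,791 × 100 = 9.8
Total dependency ratio = (2,817 + 570) / 5,791 × 100 = 3,387 / 5,791 × 100 = 58.5

Youth dependency ratio: 48.6
Old-age dependency ratio: 9.8
Total dependency ratio: 58.5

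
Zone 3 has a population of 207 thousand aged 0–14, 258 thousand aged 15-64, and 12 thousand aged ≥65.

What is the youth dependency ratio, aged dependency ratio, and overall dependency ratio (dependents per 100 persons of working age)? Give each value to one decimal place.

Youth dependency ratio = 207 / 258 × 100 = 80.2
Old-age dependency ratio = 12 / 258 × 100 = 4.7
Total dependency ratio = (207 + 12) / 258 × 100 = 219 / 258 × 100 = 84.9

Youth dependency ratio: 80.2
Old-age dependency ratio: 4.7
Total dependency ratio: 84.9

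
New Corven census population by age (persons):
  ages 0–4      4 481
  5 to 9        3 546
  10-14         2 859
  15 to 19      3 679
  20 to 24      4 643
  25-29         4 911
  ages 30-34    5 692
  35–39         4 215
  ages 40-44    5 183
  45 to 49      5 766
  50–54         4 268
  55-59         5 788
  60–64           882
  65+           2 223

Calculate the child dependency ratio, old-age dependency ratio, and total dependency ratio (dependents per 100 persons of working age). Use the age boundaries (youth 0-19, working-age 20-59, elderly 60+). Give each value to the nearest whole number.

0–19: 4 481 + 3 546 + 2 859 + 3 679 = 14 565
20–59: 4 643 + 4 911 + 5 692 + 4 215 + 5 183 + 5 766 + 4 268 + 5 788 = 40 466
60+: 882 + 2 223 = 3 105
Youth dependency ratio = 14 565 / 40 466 × 100 = 36
Old-age dependency ratio = 3 105 / 40 466 × 100 = 8
Total dependency ratio = (14 565 + 3 105) / 40 466 × 100 = 17 670 / 40 466 × 100 = 44

Youth dependency ratio: 36
Old-age dependency ratio: 8
Total dependency ratio: 44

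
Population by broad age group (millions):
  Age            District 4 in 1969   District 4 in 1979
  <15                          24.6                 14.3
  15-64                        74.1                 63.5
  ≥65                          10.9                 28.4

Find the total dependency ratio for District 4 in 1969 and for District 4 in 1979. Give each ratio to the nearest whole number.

District 4 in 1969: (24.6 + 10.9) / 74.1 × 100 = 35.5 / 74.1 × 100 = 48
District 4 in 1979: (14.3 + 28.4) / 63.5 × 100 = 42.7 / 63.5 × 100 = 67

District 4 in 1969: 48
District 4 in 1979: 67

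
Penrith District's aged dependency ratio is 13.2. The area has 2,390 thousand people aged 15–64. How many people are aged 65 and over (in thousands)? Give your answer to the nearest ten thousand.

Old-age dependency ratio = elderly / working-age × 100
13.2 = E / 2,390 × 100
⇒ 320

Aged 65 and over: 320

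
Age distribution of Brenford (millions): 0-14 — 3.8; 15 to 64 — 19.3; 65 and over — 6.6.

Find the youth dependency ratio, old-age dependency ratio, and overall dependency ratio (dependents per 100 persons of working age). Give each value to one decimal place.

Youth dependency ratio = 3.8 / 19.3 × 100 = 19.7
Old-age dependency ratio = 6.6 / 19.3 × 100 = 34.2
Total dependency ratio = (3.8 + 6.6) / 19.3 × 100 = 10.4 / 19.3 × 100 = 53.9

Youth dependency ratio: 19.7
Old-age dependency ratio: 34.2
Total dependency ratio: 53.9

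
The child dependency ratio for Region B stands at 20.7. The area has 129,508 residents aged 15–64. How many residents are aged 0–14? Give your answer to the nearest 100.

Aged 0–14: 26,800

Youth dependency ratio = youth / working-age × 100
20.7 = Y / 129,508 × 100
⇒ 26,800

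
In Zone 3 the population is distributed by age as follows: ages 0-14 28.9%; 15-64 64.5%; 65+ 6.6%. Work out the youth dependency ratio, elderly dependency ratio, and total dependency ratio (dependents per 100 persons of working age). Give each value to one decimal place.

Youth dependency ratio = 28.9 / 64.5 × 100 = 44.8
Old-age dependency ratio = 6.6 / 64.5 × 100 = 10.2
Total dependency ratio = (28.9 + 6.6) / 64.5 × 100 = 35.5 / 64.5 × 100 = 55.0

Youth dependency ratio: 44.8
Old-age dependency ratio: 10.2
Total dependency ratio: 55.0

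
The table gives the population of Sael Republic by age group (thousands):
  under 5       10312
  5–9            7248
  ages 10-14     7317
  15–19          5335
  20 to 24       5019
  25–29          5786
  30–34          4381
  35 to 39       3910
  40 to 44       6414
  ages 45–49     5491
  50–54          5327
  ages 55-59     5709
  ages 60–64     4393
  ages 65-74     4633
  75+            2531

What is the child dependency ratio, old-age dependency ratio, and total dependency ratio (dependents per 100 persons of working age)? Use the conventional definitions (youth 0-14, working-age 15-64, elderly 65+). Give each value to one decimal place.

0–14: 10312 + 7248 + 7317 = 24877
15–64: 5335 + 5019 + 5786 + 4381 + 3910 + 6414 + 5491 + 5327 + 5709 + 4393 = 51765
65+: 4633 + 2531 = 7164
Youth dependency ratio = 24877 / 51765 × 100 = 48.1
Old-age dependency ratio = 7164 / 51765 × 100 = 13.8
Total dependency ratio = (24877 + 7164) / 51765 × 100 = 32041 / 51765 × 100 = 61.9

Youth dependency ratio: 48.1
Old-age dependency ratio: 13.8
Total dependency ratio: 61.9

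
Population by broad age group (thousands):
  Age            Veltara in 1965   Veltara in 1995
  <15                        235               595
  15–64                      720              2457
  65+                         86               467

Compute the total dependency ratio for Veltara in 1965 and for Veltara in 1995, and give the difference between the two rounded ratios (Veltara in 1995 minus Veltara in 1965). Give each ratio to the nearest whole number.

Veltara in 1965: 45
Veltara in 1995: 43
Difference: -2

Veltara in 1965: (235 + 86) / 720 × 100 = 321 / 720 × 100 = 45
Veltara in 1995: (595 + 467) / 2457 × 100 = 1062 / 2457 × 100 = 43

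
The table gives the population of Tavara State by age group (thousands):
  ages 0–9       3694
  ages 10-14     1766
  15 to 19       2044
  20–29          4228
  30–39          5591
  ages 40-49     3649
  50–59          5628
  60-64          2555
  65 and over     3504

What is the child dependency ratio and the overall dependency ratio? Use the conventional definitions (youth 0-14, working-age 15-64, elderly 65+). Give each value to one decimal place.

0–14: 3694 + 1766 = 5460
15–64: 2044 + 4228 + 5591 + 3649 + 5628 + 2555 = 23695
65+: 3504
Youth dependency ratio = 5460 / 23695 × 100 = 23.0
Total dependency ratio = (5460 + 3504) / 23695 × 100 = 8964 / 23695 × 100 = 37.8

Youth dependency ratio: 23.0
Total dependency ratio: 37.8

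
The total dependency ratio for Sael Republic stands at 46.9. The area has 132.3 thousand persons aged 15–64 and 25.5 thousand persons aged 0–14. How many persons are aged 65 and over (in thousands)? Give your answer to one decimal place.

Aged 65 and over: 36.5

Total dependency ratio = (youth + elderly) / working-age × 100
46.9 = (25.5 + E) / 132.3 × 100
⇒ 36.5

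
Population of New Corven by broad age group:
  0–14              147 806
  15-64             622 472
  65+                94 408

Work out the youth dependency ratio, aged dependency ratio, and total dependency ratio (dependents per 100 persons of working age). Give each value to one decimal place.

Youth dependency ratio = 147 806 / 622 472 × 100 = 23.7
Old-age dependency ratio = 94 408 / 622 472 × 100 = 15.2
Total dependency ratio = (147 806 + 94 408) / 622 472 × 100 = 242 214 / 622 472 × 100 = 38.9

Youth dependency ratio: 23.7
Old-age dependency ratio: 15.2
Total dependency ratio: 38.9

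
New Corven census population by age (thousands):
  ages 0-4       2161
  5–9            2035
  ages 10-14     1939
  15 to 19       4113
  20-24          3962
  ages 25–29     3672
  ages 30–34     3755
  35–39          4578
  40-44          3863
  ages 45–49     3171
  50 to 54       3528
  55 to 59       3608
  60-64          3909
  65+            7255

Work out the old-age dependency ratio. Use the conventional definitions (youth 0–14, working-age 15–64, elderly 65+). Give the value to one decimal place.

0–14: 2161 + 2035 + 1939 = 6135
15–64: 4113 + 3962 + 3672 + 3755 + 4578 + 3863 + 3171 + 3528 + 3608 + 3909 = 38159
65+: 7255
Old-age dependency ratio = 7255 / 38159 × 100 = 19.0

Old-age dependency ratio: 19.0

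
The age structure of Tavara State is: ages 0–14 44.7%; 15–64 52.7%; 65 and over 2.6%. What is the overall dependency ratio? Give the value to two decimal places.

Total dependency ratio: 89.75

Total dependency ratio = (44.7 + 2.6) / 52.7 × 100 = 47.3 / 52.7 × 100 = 89.75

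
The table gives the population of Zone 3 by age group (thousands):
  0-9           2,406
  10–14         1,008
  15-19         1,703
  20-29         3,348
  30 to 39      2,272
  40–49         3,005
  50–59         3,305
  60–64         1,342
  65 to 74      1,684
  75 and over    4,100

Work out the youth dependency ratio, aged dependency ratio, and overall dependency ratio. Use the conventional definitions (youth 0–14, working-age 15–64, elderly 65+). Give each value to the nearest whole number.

Youth dependency ratio: 23
Old-age dependency ratio: 39
Total dependency ratio: 61

0–14: 2,406 + 1,008 = 3,414
15–64: 1,703 + 3,348 + 2,272 + 3,005 + 3,305 + 1,342 = 14,975
65+: 1,684 + 4,100 = 5,784
Youth dependency ratio = 3,414 / 14,975 × 100 = 23
Old-age dependency ratio = 5,784 / 14,975 × 100 = 39
Total dependency ratio = (3,414 + 5,784) / 14,975 × 100 = 9,198 / 14,975 × 100 = 61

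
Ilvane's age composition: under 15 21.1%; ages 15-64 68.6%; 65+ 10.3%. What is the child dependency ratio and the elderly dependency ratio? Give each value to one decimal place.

Youth dependency ratio = 21.1 / 68.6 × 100 = 30.8
Old-age dependency ratio = 10.3 / 68.6 × 100 = 15.0

Youth dependency ratio: 30.8
Old-age dependency ratio: 15.0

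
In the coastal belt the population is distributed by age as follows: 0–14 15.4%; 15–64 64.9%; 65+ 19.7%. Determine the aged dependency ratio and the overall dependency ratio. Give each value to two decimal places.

Old-age dependency ratio = 19.7 / 64.9 × 100 = 30.35
Total dependency ratio = (15.4 + 19.7) / 64.9 × 100 = 35.1 / 64.9 × 100 = 54.08

Old-age dependency ratio: 30.35
Total dependency ratio: 54.08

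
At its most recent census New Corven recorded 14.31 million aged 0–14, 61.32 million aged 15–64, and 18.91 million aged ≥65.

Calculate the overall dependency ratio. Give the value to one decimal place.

Total dependency ratio: 54.2

Total dependency ratio = (14.31 + 18.91) / 61.32 × 100 = 33.22 / 61.32 × 100 = 54.2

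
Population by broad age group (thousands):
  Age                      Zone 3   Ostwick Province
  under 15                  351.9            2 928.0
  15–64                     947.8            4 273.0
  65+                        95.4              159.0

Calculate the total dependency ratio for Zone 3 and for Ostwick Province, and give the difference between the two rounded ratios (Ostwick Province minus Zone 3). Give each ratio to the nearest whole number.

Zone 3: (351.9 + 95.4) / 947.8 × 100 = 447.3 / 947.8 × 100 = 47
Ostwick Province: (2 928.0 + 159.0) / 4 273.0 × 100 = 3 087.0 / 4 273.0 × 100 = 72

Zone 3: 47
Ostwick Province: 72
Difference: +25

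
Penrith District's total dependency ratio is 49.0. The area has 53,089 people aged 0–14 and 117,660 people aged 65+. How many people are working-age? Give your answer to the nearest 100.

Total dependency ratio = (youth + elderly) / working-age × 100
49.0 = (53,089 + 117,660) / W × 100
⇒ 348,500

Working-age: 348,500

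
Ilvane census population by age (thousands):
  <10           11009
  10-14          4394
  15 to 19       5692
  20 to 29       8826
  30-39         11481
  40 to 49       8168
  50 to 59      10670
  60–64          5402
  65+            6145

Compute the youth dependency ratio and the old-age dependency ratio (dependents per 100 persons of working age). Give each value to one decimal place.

Youth dependency ratio: 30.7
Old-age dependency ratio: 12.2

0–14: 11009 + 4394 = 15403
15–64: 5692 + 8826 + 11481 + 8168 + 10670 + 5402 = 50239
65+: 6145
Youth dependency ratio = 15403 / 50239 × 100 = 30.7
Old-age dependency ratio = 6145 / 50239 × 100 = 12.2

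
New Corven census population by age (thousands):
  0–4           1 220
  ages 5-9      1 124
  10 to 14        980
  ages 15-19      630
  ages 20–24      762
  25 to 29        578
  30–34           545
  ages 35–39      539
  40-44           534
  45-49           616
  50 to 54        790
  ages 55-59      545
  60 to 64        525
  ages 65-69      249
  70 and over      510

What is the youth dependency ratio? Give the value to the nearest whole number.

0–14: 1 220 + 1 124 + 980 = 3 324
15–64: 630 + 762 + 578 + 545 + 539 + 534 + 616 + 790 + 545 + 525 = 6 064
65+: 249 + 510 = 759
Youth dependency ratio = 3 324 / 6 064 × 100 = 55

Youth dependency ratio: 55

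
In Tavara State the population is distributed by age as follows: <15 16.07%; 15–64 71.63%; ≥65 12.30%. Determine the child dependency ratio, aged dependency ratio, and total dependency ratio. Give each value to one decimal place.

Youth dependency ratio: 22.4
Old-age dependency ratio: 17.2
Total dependency ratio: 39.6

Youth dependency ratio = 16.07 / 71.63 × 100 = 22.4
Old-age dependency ratio = 12.30 / 71.63 × 100 = 17.2
Total dependency ratio = (16.07 + 12.30) / 71.63 × 100 = 28.37 / 71.63 × 100 = 39.6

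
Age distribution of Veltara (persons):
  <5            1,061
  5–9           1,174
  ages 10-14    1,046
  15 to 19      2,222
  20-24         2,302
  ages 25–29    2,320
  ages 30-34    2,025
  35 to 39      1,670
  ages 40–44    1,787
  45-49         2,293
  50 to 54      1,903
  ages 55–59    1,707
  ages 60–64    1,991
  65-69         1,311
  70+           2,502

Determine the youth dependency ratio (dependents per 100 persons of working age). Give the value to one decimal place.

Youth dependency ratio: 16.2

0–14: 1,061 + 1,174 + 1,046 = 3,281
15–64: 2,222 + 2,302 + 2,320 + 2,025 + 1,670 + 1,787 + 2,293 + 1,903 + 1,707 + 1,991 = 20,220
65+: 1,311 + 2,502 = 3,813
Youth dependency ratio = 3,281 / 20,220 × 100 = 16.2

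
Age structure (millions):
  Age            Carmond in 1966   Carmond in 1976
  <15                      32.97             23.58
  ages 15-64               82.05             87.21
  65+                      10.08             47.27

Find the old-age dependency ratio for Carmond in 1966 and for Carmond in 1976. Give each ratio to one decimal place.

Carmond in 1966: 10.08 / 82.05 × 100 = 12.3
Carmond in 1976: 47.27 / 87.21 × 100 = 54.2

Carmond in 1966: 12.3
Carmond in 1976: 54.2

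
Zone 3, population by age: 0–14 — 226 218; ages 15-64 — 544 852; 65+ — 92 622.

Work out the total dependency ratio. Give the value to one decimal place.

Total dependency ratio = (226 218 + 92 622) / 544 852 × 100 = 318 840 / 544 852 × 100 = 58.5

Total dependency ratio: 58.5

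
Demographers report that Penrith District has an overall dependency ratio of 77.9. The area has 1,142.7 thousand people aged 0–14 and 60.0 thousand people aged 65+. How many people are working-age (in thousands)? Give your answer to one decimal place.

Total dependency ratio = (youth + elderly) / working-age × 100
77.9 = (1,142.7 + 60.0) / W × 100
⇒ 1,543.9

Working-age: 1,543.9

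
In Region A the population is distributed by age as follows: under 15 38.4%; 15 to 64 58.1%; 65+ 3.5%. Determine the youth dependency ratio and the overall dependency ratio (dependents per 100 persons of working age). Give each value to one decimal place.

Youth dependency ratio: 66.1
Total dependency ratio: 72.1

Youth dependency ratio = 38.4 / 58.1 × 100 = 66.1
Total dependency ratio = (38.4 + 3.5) / 58.1 × 100 = 41.9 / 58.1 × 100 = 72.1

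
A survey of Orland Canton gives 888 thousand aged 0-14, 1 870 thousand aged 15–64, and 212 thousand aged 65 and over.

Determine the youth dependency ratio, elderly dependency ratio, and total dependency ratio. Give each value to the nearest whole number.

Youth dependency ratio: 47
Old-age dependency ratio: 11
Total dependency ratio: 59

Youth dependency ratio = 888 / 1 870 × 100 = 47
Old-age dependency ratio = 212 / 1 870 × 100 = 11
Total dependency ratio = (888 + 212) / 1 870 × 100 = 1 100 / 1 870 × 100 = 59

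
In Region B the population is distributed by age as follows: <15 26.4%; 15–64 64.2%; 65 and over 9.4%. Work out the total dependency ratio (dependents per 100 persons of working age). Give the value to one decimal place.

Total dependency ratio: 55.8

Total dependency ratio = (26.4 + 9.4) / 64.2 × 100 = 35.8 / 64.2 × 100 = 55.8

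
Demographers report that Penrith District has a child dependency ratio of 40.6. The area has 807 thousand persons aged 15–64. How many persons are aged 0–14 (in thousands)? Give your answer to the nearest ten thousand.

Aged 0–14: 330

Youth dependency ratio = youth / working-age × 100
40.6 = Y / 807 × 100
⇒ 330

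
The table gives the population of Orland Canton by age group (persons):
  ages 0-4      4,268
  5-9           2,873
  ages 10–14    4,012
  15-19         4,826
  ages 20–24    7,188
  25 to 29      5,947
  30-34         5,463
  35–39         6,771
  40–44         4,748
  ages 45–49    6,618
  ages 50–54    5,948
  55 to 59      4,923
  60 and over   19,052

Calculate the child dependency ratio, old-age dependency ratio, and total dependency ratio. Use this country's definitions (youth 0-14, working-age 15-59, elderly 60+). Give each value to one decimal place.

0–14: 4,268 + 2,873 + 4,012 = 11,153
15–59: 4,826 + 7,188 + 5,947 + 5,463 + 6,771 + 4,748 + 6,618 + 5,948 + 4,923 = 52,432
60+: 19,052
Youth dependency ratio = 11,153 / 52,432 × 100 = 21.3
Old-age dependency ratio = 19,052 / 52,432 × 100 = 36.3
Total dependency ratio = (11,153 + 19,052) / 52,432 × 100 = 30,205 / 52,432 × 100 = 57.6

Youth dependency ratio: 21.3
Old-age dependency ratio: 36.3
Total dependency ratio: 57.6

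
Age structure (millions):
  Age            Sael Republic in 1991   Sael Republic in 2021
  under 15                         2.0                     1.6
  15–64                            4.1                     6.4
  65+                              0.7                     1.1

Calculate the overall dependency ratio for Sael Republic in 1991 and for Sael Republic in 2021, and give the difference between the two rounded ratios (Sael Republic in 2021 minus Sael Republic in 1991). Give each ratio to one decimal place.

Sael Republic in 1991: 65.9
Sael Republic in 2021: 42.2
Difference: -23.7

Sael Republic in 1991: (2.0 + 0.7) / 4.1 × 100 = 2.7 / 4.1 × 100 = 65.9
Sael Republic in 2021: (1.6 + 1.1) / 6.4 × 100 = 2.7 / 6.4 × 100 = 42.2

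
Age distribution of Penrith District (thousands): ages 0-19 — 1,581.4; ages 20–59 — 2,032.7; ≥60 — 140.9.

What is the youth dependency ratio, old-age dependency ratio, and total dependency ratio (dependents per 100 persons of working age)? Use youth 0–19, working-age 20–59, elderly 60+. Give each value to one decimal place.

Youth dependency ratio = 1,581.4 / 2,032.7 × 100 = 77.8
Old-age dependency ratio = 140.9 / 2,032.7 × 100 = 6.9
Total dependency ratio = (1,581.4 + 140.9) / 2,032.7 × 100 = 1,722.3 / 2,032.7 × 100 = 84.7

Youth dependency ratio: 77.8
Old-age dependency ratio: 6.9
Total dependency ratio: 84.7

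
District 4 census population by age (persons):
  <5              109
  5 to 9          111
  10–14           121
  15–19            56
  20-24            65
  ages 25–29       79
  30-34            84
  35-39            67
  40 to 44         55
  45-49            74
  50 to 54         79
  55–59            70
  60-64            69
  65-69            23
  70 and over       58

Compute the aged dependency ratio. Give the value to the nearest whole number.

Old-age dependency ratio: 12

0–14: 109 + 111 + 121 = 341
15–64: 56 + 65 + 79 + 84 + 67 + 55 + 74 + 79 + 70 + 69 = 698
65+: 23 + 58 = 81
Old-age dependency ratio = 81 / 698 × 100 = 12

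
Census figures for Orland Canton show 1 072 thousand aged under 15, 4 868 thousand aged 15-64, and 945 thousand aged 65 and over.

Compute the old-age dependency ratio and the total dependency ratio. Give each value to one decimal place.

Old-age dependency ratio = 945 / 4 868 × 100 = 19.4
Total dependency ratio = (1 072 + 945) / 4 868 × 100 = 2 017 / 4 868 × 100 = 41.4

Old-age dependency ratio: 19.4
Total dependency ratio: 41.4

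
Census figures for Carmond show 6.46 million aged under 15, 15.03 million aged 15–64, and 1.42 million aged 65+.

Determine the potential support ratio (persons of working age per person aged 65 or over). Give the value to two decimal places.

Potential support ratio = 15.03 / 1.42 = 10.58

Potential support ratio: 10.58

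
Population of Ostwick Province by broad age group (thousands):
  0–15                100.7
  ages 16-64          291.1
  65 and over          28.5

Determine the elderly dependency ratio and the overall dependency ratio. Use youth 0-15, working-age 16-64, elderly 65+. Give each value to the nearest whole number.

Old-age dependency ratio: 10
Total dependency ratio: 44

Old-age dependency ratio = 28.5 / 291.1 × 100 = 10
Total dependency ratio = (100.7 + 28.5) / 291.1 × 100 = 129.2 / 291.1 × 100 = 44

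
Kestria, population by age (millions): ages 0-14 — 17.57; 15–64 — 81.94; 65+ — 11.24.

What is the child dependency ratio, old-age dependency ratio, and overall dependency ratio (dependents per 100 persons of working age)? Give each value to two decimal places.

Youth dependency ratio: 21.44
Old-age dependency ratio: 13.72
Total dependency ratio: 35.16

Youth dependency ratio = 17.57 / 81.94 × 100 = 21.44
Old-age dependency ratio = 11.24 / 81.94 × 100 = 13.72
Total dependency ratio = (17.57 + 11.24) / 81.94 × 100 = 28.81 / 81.94 × 100 = 35.16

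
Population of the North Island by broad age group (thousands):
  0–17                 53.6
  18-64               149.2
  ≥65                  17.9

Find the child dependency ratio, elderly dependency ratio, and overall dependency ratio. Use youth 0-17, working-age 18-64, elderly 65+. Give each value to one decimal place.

Youth dependency ratio: 35.9
Old-age dependency ratio: 12.0
Total dependency ratio: 47.9

Youth dependency ratio = 53.6 / 149.2 × 100 = 35.9
Old-age dependency ratio = 17.9 / 149.2 × 100 = 12.0
Total dependency ratio = (53.6 + 17.9) / 149.2 × 100 = 71.5 / 149.2 × 100 = 47.9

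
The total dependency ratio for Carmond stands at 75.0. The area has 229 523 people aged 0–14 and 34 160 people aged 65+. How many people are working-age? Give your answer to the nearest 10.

Total dependency ratio = (youth + elderly) / working-age × 100
75.0 = (229 523 + 34 160) / W × 100
⇒ 351 580

Working-age: 351 580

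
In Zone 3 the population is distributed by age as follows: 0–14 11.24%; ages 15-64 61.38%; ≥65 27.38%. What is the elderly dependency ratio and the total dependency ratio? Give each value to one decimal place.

Old-age dependency ratio: 44.6
Total dependency ratio: 62.9

Old-age dependency ratio = 27.38 / 61.38 × 100 = 44.6
Total dependency ratio = (11.24 + 27.38) / 61.38 × 100 = 38.62 / 61.38 × 100 = 62.9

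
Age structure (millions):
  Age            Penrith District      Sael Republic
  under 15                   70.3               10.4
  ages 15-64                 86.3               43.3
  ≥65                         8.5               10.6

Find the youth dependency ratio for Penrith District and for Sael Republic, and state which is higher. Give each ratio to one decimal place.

Penrith District: 70.3 / 86.3 × 100 = 81.5
Sael Republic: 10.4 / 43.3 × 100 = 24.0

Penrith District: 81.5
Sael Republic: 24.0
Higher: Penrith District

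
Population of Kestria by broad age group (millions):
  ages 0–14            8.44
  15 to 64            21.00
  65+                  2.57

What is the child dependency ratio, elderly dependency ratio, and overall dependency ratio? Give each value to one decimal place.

Youth dependency ratio = 8.44 / 21.00 × 100 = 40.2
Old-age dependency ratio = 2.57 / 21.00 × 100 = 12.2
Total dependency ratio = (8.44 + 2.57) / 21.00 × 100 = 11.01 / 21.00 × 100 = 52.4

Youth dependency ratio: 40.2
Old-age dependency ratio: 12.2
Total dependency ratio: 52.4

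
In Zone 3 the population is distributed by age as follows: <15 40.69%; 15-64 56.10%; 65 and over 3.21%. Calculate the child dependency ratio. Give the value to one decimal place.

Youth dependency ratio = 40.69 / 56.10 × 100 = 72.5

Youth dependency ratio: 72.5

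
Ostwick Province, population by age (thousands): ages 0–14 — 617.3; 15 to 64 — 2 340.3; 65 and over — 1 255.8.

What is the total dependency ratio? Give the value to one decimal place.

Total dependency ratio: 80.0

Total dependency ratio = (617.3 + 1 255.8) / 2 340.3 × 100 = 1 873.1 / 2 340.3 × 100 = 80.0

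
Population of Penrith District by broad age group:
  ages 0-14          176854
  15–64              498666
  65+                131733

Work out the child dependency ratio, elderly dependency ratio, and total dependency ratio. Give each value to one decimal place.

Youth dependency ratio: 35.5
Old-age dependency ratio: 26.4
Total dependency ratio: 61.9

Youth dependency ratio = 176854 / 498666 × 100 = 35.5
Old-age dependency ratio = 131733 / 498666 × 100 = 26.4
Total dependency ratio = (176854 + 131733) / 498666 × 100 = 308587 / 498666 × 100 = 61.9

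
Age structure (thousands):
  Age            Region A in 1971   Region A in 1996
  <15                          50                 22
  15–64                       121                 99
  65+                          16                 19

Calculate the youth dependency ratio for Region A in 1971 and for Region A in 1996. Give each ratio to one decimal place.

Region A in 1971: 41.3
Region A in 1996: 22.2

Region A in 1971: 50 / 121 × 100 = 41.3
Region A in 1996: 22 / 99 × 100 = 22.2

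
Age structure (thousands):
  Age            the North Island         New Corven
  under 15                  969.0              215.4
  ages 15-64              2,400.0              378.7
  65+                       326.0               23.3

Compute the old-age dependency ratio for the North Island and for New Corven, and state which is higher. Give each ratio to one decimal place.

the North Island: 326.0 / 2,400.0 × 100 = 13.6
New Corven: 23.3 / 378.7 × 100 = 6.2

the North Island: 13.6
New Corven: 6.2
Higher: the North Island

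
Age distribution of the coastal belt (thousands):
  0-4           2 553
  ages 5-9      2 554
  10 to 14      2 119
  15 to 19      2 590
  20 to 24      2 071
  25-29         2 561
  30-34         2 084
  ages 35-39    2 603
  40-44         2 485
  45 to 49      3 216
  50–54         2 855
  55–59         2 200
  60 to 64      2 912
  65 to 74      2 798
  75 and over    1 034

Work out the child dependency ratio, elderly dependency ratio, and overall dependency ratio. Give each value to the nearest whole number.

0–14: 2 553 + 2 554 + 2 119 = 7 226
15–64: 2 590 + 2 071 + 2 561 + 2 084 + 2 603 + 2 485 + 3 216 + 2 855 + 2 200 + 2 912 = 25 577
65+: 2 798 + 1 034 = 3 832
Youth dependency ratio = 7 226 / 25 577 × 100 = 28
Old-age dependency ratio = 3 832 / 25 577 × 100 = 15
Total dependency ratio = (7 226 + 3 832) / 25 577 × 100 = 11 058 / 25 577 × 100 = 43

Youth dependency ratio: 28
Old-age dependency ratio: 15
Total dependency ratio: 43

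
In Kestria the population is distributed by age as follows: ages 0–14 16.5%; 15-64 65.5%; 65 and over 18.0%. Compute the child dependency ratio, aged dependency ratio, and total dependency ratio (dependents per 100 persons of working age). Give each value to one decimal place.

Youth dependency ratio: 25.2
Old-age dependency ratio: 27.5
Total dependency ratio: 52.7

Youth dependency ratio = 16.5 / 65.5 × 100 = 25.2
Old-age dependency ratio = 18.0 / 65.5 × 100 = 27.5
Total dependency ratio = (16.5 + 18.0) / 65.5 × 100 = 34.5 / 65.5 × 100 = 52.7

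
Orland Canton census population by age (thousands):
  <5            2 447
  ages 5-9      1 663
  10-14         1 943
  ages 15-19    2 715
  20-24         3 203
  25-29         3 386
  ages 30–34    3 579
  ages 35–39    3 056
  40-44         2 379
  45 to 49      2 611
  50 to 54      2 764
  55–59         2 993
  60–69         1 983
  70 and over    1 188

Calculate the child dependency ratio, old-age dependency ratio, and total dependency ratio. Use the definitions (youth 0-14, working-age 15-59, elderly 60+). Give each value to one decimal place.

Youth dependency ratio: 22.7
Old-age dependency ratio: 11.9
Total dependency ratio: 34.6

0–14: 2 447 + 1 663 + 1 943 = 6 053
15–59: 2 715 + 3 203 + 3 386 + 3 579 + 3 056 + 2 379 + 2 611 + 2 764 + 2 993 = 26 686
60+: 1 983 + 1 188 = 3 171
Youth dependency ratio = 6 053 / 26 686 × 100 = 22.7
Old-age dependency ratio = 3 171 / 26 686 × 100 = 11.9
Total dependency ratio = (6 053 + 3 171) / 26 686 × 100 = 9 224 / 26 686 × 100 = 34.6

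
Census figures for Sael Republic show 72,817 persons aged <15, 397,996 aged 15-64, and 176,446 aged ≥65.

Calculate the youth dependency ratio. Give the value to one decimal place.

Youth dependency ratio = 72,817 / 397,996 × 100 = 18.3

Youth dependency ratio: 18.3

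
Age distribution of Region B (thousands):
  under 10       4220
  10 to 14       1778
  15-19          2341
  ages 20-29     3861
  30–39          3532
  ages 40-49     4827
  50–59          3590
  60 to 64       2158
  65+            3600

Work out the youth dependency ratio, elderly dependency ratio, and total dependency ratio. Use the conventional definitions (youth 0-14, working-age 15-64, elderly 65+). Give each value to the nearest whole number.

Youth dependency ratio: 30
Old-age dependency ratio: 18
Total dependency ratio: 47

0–14: 4220 + 1778 = 5998
15–64: 2341 + 3861 + 3532 + 4827 + 3590 + 2158 = 20309
65+: 3600
Youth dependency ratio = 5998 / 20309 × 100 = 30
Old-age dependency ratio = 3600 / 20309 × 100 = 18
Total dependency ratio = (5998 + 3600) / 20309 × 100 = 9598 / 20309 × 100 = 47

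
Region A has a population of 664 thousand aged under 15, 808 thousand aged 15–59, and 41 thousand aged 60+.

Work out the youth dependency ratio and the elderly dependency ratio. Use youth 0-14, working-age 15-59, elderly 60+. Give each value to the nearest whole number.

Youth dependency ratio = 664 / 808 × 100 = 82
Old-age dependency ratio = 41 / 808 × 100 = 5

Youth dependency ratio: 82
Old-age dependency ratio: 5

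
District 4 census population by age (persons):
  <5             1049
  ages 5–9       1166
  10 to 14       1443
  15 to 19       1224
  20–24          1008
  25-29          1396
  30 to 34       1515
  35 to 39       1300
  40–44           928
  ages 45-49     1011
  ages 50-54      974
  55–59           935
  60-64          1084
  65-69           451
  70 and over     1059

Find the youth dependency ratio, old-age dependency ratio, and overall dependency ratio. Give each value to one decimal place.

Youth dependency ratio: 32.2
Old-age dependency ratio: 13.3
Total dependency ratio: 45.4

0–14: 1049 + 1166 + 1443 = 3658
15–64: 1224 + 1008 + 1396 + 1515 + 1300 + 928 + 1011 + 974 + 935 + 1084 = 11375
65+: 451 + 1059 = 1510
Youth dependency ratio = 3658 / 11375 × 100 = 32.2
Old-age dependency ratio = 1510 / 11375 × 100 = 13.3
Total dependency ratio = (3658 + 1510) / 11375 × 100 = 5168 / 11375 × 100 = 45.4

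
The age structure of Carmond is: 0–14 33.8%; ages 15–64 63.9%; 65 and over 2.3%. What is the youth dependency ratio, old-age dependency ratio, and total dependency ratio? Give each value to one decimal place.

Youth dependency ratio: 52.9
Old-age dependency ratio: 3.6
Total dependency ratio: 56.5

Youth dependency ratio = 33.8 / 63.9 × 100 = 52.9
Old-age dependency ratio = 2.3 / 63.9 × 100 = 3.6
Total dependency ratio = (33.8 + 2.3) / 63.9 × 100 = 36.1 / 63.9 × 100 = 56.5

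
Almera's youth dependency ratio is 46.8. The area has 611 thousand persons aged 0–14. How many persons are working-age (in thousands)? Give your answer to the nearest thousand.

Youth dependency ratio = youth / working-age × 100
46.8 = 611 / W × 100
⇒ 1306

Working-age: 1306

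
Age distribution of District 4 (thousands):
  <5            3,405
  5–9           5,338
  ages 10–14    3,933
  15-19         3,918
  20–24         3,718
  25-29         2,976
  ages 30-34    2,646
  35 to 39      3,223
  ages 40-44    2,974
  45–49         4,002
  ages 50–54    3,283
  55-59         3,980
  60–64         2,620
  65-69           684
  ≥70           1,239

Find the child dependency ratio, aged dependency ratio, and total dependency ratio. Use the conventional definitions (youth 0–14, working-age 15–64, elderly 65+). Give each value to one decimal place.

0–14: 3,405 + 5,338 + 3,933 = 12,676
15–64: 3,918 + 3,718 + 2,976 + 2,646 + 3,223 + 2,974 + 4,002 + 3,283 + 3,980 + 2,620 = 33,340
65+: 684 + 1,239 = 1,923
Youth dependency ratio = 12,676 / 33,340 × 100 = 38.0
Old-age dependency ratio = 1,923 / 33,340 × 100 = 5.8
Total dependency ratio = (12,676 + 1,923) / 33,340 × 100 = 14,599 / 33,340 × 100 = 43.8

Youth dependency ratio: 38.0
Old-age dependency ratio: 5.8
Total dependency ratio: 43.8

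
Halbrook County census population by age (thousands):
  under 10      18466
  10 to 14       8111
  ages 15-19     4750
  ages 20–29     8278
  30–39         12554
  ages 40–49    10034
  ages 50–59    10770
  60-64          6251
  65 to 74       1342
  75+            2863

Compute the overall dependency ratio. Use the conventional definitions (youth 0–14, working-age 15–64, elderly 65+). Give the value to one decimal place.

0–14: 18466 + 8111 = 26577
15–64: 4750 + 8278 + 12554 + 10034 + 10770 + 6251 = 52637
65+: 1342 + 2863 = 4205
Total dependency ratio = (26577 + 4205) / 52637 × 100 = 30782 / 52637 × 100 = 58.5

Total dependency ratio: 58.5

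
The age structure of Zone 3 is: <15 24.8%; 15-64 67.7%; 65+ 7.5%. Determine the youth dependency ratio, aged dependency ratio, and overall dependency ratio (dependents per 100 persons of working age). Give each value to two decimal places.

Youth dependency ratio = 24.8 / 67.7 × 100 = 36.63
Old-age dependency ratio = 7.5 / 67.7 × 100 = 11.08
Total dependency ratio = (24.8 + 7.5) / 67.7 × 100 = 32.3 / 67.7 × 100 = 47.71

Youth dependency ratio: 36.63
Old-age dependency ratio: 11.08
Total dependency ratio: 47.71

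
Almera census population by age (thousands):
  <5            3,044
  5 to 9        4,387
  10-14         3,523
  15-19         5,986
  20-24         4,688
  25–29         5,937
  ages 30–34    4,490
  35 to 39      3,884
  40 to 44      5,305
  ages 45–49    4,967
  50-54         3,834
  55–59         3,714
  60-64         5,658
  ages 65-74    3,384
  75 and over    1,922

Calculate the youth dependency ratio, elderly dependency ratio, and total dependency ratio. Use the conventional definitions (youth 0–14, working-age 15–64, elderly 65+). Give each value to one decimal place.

Youth dependency ratio: 22.6
Old-age dependency ratio: 10.9
Total dependency ratio: 33.6

0–14: 3,044 + 4,387 + 3,523 = 10,954
15–64: 5,986 + 4,688 + 5,937 + 4,490 + 3,884 + 5,305 + 4,967 + 3,834 + 3,714 + 5,658 = 48,463
65+: 3,384 + 1,922 = 5,306
Youth dependency ratio = 10,954 / 48,463 × 100 = 22.6
Old-age dependency ratio = 5,306 / 48,463 × 100 = 10.9
Total dependency ratio = (10,954 + 5,306) / 48,463 × 100 = 16,260 / 48,463 × 100 = 33.6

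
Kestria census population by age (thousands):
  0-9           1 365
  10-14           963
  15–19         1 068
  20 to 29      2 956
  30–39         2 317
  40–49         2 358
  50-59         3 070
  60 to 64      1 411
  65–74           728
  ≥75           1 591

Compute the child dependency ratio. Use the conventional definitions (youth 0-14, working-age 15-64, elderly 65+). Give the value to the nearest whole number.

0–14: 1 365 + 963 = 2 328
15–64: 1 068 + 2 956 + 2 317 + 2 358 + 3 070 + 1 411 = 13 180
65+: 728 + 1 591 = 2 319
Youth dependency ratio = 2 328 / 13 180 × 100 = 18

Youth dependency ratio: 18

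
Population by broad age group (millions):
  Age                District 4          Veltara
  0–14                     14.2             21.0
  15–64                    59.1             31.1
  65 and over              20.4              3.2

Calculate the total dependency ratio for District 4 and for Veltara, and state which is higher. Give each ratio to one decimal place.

District 4: (14.2 + 20.4) / 59.1 × 100 = 34.6 / 59.1 × 100 = 58.5
Veltara: (21.0 + 3.2) / 31.1 × 100 = 24.2 / 31.1 × 100 = 77.8

District 4: 58.5
Veltara: 77.8
Higher: Veltara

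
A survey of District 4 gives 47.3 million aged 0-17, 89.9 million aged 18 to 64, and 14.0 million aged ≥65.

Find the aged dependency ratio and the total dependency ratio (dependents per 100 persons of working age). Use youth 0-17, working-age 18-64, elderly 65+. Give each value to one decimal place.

Old-age dependency ratio = 14.0 / 89.9 × 100 = 15.6
Total dependency ratio = (47.3 + 14.0) / 89.9 × 100 = 61.3 / 89.9 × 100 = 68.2

Old-age dependency ratio: 15.6
Total dependency ratio: 68.2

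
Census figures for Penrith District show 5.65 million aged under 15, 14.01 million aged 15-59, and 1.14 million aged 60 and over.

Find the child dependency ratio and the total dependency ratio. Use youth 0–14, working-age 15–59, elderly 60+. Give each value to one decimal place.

Youth dependency ratio = 5.65 / 14.01 × 100 = 40.3
Total dependency ratio = (5.65 + 1.14) / 14.01 × 100 = 6.79 / 14.01 × 100 = 48.5

Youth dependency ratio: 40.3
Total dependency ratio: 48.5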